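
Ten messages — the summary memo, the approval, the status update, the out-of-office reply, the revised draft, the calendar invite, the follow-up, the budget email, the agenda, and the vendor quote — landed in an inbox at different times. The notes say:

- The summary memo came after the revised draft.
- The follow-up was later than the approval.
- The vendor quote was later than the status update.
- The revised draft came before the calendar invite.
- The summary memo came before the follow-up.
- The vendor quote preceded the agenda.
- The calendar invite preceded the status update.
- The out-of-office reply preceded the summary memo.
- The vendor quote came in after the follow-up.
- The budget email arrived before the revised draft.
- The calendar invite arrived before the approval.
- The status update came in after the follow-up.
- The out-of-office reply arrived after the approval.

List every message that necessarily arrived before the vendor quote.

Directly stated before the vendor quote: the follow-up and the status update.
The approval reaches the vendor quote via the approval → the follow-up → the vendor quote.
The budget email reaches the vendor quote via the budget email → the revised draft → the calendar invite → the status update → the vendor quote.
The calendar invite reaches the vendor quote via the calendar invite → the status update → the vendor quote.
Likewise the out-of-office reply, the revised draft, and the summary memo each reach the vendor quote by chaining the stated constraints.

the approval, the budget email, the calendar invite, the follow-up, the out-of-office reply, the revised draft, the status update, the summary memo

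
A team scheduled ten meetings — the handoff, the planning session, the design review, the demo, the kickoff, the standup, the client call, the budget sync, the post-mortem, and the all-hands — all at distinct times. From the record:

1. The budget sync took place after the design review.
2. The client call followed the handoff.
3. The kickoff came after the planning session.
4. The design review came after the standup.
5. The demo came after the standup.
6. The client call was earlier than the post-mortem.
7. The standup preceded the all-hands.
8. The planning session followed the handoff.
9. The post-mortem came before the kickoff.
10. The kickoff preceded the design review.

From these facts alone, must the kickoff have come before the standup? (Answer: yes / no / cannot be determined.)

cannot be determined

No chain of stated constraints runs from the kickoff to the standup, and none runs from the standup to the kickoff either.
So the relative order of the kickoff and the standup is not fixed by the given facts.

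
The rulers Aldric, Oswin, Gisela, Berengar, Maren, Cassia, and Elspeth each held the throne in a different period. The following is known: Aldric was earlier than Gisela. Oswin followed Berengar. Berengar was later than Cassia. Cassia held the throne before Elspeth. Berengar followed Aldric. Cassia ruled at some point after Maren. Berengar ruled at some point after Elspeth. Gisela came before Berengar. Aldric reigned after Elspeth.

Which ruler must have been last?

Every other ruler has a chain of constraints placing them before Oswin, so Oswin is last.

Oswin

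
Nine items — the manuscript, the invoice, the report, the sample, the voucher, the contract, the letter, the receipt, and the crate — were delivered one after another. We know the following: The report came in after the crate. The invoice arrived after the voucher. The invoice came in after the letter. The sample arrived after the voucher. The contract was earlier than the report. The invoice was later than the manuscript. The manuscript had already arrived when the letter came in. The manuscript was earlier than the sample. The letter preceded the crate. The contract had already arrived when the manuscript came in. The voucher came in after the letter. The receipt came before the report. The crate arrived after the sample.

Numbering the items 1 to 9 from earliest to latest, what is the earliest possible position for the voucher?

The contract, the letter, and the manuscript must all come before the voucher — 3 forced predecessors.
Nothing else is forced ahead of the voucher, so its earliest slot is position 3 + 1 = 4.

4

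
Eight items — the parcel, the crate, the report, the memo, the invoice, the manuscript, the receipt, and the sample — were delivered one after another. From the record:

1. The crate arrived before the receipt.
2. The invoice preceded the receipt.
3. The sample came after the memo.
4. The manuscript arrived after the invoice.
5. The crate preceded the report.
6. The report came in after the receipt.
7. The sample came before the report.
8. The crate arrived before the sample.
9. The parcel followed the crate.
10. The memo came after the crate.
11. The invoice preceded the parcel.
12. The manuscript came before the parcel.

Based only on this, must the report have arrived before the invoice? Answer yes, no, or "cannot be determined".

Tracing the constraints gives the invoice → the receipt → the report, so the invoice must come before the report.
That means the report cannot be before the invoice.

no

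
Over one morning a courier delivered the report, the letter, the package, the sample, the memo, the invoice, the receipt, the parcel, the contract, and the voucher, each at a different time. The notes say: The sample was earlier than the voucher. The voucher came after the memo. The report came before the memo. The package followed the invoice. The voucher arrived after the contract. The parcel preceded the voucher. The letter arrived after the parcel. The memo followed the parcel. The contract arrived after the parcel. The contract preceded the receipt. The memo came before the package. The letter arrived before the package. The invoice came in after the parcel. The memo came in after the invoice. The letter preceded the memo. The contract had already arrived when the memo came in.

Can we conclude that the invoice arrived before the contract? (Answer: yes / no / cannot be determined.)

cannot be determined

No chain of stated constraints runs from the invoice to the contract, and none runs from the contract to the invoice either.
So the relative order of the invoice and the contract is not fixed by the given facts.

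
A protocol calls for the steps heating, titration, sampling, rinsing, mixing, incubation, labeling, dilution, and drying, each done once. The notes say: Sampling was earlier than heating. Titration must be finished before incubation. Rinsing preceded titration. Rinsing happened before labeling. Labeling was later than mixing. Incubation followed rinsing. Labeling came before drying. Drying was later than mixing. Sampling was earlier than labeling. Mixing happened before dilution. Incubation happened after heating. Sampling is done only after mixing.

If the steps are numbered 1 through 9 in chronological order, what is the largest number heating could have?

Heating must come before incubation — 1 step forced after it.
Everything else can be placed before heating in some valid order, so heating can sit as late as position 9 − 1 = 8.

8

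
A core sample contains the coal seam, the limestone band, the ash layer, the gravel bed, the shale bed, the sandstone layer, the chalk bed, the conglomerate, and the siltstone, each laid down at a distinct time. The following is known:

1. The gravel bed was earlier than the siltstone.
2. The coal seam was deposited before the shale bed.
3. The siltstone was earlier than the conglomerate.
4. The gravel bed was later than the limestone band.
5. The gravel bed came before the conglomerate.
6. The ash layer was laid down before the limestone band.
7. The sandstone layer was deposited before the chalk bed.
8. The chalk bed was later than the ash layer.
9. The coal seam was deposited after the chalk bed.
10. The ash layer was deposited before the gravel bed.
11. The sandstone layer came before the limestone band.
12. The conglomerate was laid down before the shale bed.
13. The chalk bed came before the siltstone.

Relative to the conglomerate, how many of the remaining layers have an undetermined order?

1

Forced before the conglomerate: the ash layer, the chalk bed, the gravel bed, the limestone band, the sandstone layer, and the siltstone; forced after the conglomerate: the shale bed.
That leaves the coal seam with no forced order relative to the conglomerate — 1.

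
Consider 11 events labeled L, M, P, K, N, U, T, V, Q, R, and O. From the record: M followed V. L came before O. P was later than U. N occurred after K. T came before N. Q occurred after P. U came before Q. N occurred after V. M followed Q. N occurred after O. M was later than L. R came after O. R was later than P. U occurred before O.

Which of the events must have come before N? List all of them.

K, L, O, T, U, V

Directly stated before N: K, O, T, and V.
L reaches N via L → O → N.
U reaches N via U → O → N.
No chain forces M (or any of the others) ahead of N.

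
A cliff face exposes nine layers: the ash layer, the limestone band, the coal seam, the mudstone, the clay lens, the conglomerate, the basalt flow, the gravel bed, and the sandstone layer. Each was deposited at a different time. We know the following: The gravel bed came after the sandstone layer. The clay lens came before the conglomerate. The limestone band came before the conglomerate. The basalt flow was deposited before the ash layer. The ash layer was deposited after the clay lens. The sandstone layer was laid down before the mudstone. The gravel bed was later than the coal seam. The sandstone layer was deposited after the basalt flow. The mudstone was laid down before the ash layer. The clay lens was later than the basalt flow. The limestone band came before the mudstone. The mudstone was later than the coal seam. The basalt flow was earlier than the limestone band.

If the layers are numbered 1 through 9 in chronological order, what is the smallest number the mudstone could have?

5

The basalt flow, the coal seam, the limestone band, and the sandstone layer must all come before the mudstone — 4 forced predecessors.
Nothing else is forced ahead of the mudstone, so its earliest slot is position 4 + 1 = 5.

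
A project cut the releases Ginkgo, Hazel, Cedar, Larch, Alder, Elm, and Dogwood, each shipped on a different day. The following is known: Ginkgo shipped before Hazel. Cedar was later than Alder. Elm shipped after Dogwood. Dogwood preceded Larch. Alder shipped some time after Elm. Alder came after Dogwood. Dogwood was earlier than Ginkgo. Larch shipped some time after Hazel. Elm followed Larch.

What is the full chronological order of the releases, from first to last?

Dogwood, Ginkgo, Hazel, Larch, Elm, Alder, Cedar

The constraints fix every adjacent pair, so only one ordering works:
Dogwood → Ginkgo → Hazel → Larch → Elm → Alder → Cedar.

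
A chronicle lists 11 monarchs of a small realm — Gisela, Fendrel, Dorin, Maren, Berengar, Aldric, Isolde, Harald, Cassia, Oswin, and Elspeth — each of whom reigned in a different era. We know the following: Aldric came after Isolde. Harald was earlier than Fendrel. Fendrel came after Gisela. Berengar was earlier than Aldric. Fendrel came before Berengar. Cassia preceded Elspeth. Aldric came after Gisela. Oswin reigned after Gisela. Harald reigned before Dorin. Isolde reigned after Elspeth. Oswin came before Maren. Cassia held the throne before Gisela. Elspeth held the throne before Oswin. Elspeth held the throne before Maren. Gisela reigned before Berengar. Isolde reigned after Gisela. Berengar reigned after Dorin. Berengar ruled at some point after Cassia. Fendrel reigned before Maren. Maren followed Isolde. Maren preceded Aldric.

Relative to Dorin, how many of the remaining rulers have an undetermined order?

Forced before Dorin: Harald; forced after Dorin: Aldric and Berengar.
That leaves Cassia, Elspeth, Fendrel, Gisela, Isolde, Maren, and Oswin with no forced order relative to Dorin — 7.

7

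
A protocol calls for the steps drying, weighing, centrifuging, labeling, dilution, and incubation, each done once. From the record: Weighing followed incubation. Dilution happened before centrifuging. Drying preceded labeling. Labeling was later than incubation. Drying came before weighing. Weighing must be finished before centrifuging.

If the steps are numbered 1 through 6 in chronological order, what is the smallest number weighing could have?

3

Drying and incubation must both come before weighing — 2 forced predecessors.
Nothing else is forced ahead of weighing, so its earliest slot is position 2 + 1 = 3.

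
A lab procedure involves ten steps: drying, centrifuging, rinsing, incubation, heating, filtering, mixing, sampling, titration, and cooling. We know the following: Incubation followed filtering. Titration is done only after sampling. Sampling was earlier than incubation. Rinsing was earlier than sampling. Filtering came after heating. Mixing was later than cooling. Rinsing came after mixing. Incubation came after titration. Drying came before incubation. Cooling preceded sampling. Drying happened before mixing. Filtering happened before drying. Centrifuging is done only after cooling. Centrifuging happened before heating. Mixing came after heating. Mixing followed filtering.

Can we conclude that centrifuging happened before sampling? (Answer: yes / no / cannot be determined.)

Chain the constraints: centrifuging → heating → mixing → rinsing → sampling. Each link is directly stated, so centrifuging comes before sampling.

yes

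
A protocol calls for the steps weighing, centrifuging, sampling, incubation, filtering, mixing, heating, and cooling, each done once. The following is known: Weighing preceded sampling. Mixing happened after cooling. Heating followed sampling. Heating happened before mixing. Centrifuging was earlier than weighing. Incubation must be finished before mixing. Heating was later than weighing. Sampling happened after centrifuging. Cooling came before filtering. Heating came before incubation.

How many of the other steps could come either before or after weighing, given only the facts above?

Forced before weighing: centrifuging; forced after weighing: heating, incubation, mixing, and sampling.
That leaves cooling and filtering with no forced order relative to weighing — 2.

2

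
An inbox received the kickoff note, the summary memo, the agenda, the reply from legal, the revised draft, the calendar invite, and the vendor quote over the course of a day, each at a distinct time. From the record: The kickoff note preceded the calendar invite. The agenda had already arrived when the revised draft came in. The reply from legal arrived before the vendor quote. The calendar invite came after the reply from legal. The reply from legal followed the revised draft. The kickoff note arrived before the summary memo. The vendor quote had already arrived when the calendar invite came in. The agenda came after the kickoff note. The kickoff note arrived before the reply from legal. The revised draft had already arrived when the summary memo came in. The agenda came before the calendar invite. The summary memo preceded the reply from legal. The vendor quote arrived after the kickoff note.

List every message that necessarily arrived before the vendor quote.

the agenda, the kickoff note, the reply from legal, the revised draft, the summary memo

Directly stated before the vendor quote: the kickoff note and the reply from legal.
The agenda reaches the vendor quote via the agenda → the revised draft → the reply from legal → the vendor quote.
The revised draft reaches the vendor quote via the revised draft → the reply from legal → the vendor quote.
The summary memo reaches the vendor quote via the summary memo → the reply from legal → the vendor quote.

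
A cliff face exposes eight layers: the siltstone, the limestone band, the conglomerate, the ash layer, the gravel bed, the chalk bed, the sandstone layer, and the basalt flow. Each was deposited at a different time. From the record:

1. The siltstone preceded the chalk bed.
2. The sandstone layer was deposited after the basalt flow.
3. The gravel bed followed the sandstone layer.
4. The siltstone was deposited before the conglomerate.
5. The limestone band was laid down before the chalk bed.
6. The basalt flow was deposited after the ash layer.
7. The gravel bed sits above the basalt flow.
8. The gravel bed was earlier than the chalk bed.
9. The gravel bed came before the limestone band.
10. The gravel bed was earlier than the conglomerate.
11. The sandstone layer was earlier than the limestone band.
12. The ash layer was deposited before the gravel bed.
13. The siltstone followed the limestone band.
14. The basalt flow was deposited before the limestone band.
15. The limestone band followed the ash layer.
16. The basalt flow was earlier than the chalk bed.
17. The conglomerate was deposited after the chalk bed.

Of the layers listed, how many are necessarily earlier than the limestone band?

4

Directly stated before the limestone band: the ash layer, the basalt flow, the gravel bed, and the sandstone layer.
No chain forces the chalk bed (or any of the others) ahead of the limestone band.
That's the ash layer, the basalt flow, the gravel bed, and the sandstone layer — 4 in all.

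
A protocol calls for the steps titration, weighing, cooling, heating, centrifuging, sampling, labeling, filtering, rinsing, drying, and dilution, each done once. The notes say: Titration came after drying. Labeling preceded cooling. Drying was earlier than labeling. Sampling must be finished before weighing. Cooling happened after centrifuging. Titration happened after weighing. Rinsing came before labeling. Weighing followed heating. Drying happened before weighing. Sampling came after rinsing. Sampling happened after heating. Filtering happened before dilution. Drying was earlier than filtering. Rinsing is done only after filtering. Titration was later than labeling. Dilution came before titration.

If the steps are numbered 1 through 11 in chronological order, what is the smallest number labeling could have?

4

Drying, filtering, and rinsing must all come before labeling — 3 forced predecessors.
Nothing else is forced ahead of labeling, so its earliest slot is position 3 + 1 = 4.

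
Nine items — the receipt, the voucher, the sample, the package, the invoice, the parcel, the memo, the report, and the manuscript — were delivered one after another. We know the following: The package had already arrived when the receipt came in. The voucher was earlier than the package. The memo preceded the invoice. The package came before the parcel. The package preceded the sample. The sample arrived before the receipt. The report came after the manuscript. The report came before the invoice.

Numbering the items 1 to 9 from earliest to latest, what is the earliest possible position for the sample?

3

The package and the voucher must both come before the sample — 2 forced predecessors.
Nothing else is forced ahead of the sample, so its earliest slot is position 2 + 1 = 3.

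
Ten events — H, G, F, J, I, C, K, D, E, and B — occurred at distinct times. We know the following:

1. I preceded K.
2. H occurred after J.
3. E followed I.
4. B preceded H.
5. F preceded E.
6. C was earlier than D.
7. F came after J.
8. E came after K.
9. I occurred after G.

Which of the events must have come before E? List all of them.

Directly stated before E: F, I, and K.
G reaches E via G → I → E.
J reaches E via J → F → E.

F, G, I, J, K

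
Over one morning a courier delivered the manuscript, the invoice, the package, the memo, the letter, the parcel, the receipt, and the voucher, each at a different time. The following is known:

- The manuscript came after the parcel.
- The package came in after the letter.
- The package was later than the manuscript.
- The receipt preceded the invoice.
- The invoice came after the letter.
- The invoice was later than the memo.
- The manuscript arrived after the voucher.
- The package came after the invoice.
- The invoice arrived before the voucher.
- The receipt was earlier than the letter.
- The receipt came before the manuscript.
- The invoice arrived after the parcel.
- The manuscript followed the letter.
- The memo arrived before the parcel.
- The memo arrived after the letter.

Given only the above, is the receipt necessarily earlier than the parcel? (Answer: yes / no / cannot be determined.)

yes

Chain the constraints: the receipt → the letter → the memo → the parcel. Each link is directly stated, so the receipt comes before the parcel.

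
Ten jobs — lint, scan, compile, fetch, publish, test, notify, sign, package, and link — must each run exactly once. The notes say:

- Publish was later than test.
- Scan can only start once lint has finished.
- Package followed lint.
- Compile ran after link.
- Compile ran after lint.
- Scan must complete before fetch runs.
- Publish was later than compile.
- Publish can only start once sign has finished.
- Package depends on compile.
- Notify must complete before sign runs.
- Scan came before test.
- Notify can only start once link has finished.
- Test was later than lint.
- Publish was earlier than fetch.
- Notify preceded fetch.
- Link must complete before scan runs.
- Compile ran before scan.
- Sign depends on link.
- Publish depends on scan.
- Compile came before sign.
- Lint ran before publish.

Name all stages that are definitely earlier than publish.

Directly stated before publish: compile, lint, scan, sign, and test.
Link reaches publish via link → scan → publish.
Notify reaches publish via notify → sign → publish.
No chain forces fetch (or any of the others) ahead of publish.

compile, link, lint, notify, scan, sign, test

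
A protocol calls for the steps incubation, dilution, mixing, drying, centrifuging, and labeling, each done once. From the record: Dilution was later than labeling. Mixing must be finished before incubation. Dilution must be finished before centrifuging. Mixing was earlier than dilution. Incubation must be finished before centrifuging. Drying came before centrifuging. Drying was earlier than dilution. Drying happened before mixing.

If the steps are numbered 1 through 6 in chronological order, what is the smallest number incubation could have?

Drying and mixing must both come before incubation — 2 forced predecessors.
Nothing else is forced ahead of incubation, so its earliest slot is position 2 + 1 = 3.

3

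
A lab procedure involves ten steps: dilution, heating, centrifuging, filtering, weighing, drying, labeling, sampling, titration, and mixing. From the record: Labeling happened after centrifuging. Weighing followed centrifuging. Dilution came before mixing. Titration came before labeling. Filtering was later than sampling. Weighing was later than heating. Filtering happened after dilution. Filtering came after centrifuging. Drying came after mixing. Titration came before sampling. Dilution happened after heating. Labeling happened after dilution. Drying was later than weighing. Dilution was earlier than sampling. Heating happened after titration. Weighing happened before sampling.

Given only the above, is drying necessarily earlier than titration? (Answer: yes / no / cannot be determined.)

Tracing the constraints gives titration → heating → weighing → drying, so titration must come before drying.
That means drying cannot be before titration.

no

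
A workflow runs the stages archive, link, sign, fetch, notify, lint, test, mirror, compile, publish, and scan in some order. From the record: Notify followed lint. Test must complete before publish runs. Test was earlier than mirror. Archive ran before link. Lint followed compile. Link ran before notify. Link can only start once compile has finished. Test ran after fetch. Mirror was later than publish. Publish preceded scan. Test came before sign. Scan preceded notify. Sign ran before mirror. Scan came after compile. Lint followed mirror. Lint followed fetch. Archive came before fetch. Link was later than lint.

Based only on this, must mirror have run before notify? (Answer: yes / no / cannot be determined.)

yes

Chain the constraints: mirror → lint → notify. Each link is directly stated, so mirror comes before notify.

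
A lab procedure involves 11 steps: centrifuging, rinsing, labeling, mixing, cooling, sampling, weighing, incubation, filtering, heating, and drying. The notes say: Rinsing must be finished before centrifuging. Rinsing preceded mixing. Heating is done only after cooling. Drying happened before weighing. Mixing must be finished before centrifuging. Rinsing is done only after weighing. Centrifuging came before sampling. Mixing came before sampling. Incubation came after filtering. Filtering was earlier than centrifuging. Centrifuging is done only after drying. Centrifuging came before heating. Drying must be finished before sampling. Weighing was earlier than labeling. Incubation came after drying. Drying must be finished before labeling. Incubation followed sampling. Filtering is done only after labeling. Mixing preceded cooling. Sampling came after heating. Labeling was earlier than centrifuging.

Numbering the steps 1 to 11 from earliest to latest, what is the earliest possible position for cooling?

Drying, mixing, rinsing, and weighing must all come before cooling — 4 forced predecessors.
Nothing else is forced ahead of cooling, so its earliest slot is position 4 + 1 = 5.

5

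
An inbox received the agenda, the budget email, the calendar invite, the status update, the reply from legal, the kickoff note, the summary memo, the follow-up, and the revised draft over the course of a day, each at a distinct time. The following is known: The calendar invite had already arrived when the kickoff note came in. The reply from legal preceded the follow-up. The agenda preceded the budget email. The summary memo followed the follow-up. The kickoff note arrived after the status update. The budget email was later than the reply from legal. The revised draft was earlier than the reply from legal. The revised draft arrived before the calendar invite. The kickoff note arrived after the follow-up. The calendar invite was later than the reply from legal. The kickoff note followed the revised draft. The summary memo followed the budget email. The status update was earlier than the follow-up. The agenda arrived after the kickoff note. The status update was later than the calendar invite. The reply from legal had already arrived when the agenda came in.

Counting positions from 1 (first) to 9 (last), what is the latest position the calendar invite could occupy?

The calendar invite must come before the agenda, the budget email, the follow-up, the kickoff note, the status update, and the summary memo — 6 messages forced after it.
Everything else can be placed before the calendar invite in some valid order, so the calendar invite can sit as late as position 9 − 6 = 3.

3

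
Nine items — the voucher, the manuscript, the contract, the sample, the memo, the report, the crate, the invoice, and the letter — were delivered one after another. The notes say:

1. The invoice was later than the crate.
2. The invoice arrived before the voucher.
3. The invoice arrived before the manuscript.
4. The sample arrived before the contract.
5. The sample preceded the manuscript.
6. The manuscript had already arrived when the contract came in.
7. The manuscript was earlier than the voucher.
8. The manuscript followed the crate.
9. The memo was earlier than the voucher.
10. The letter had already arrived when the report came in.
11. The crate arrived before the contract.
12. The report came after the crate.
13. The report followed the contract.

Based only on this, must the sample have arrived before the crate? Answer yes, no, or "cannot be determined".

No chain of stated constraints runs from the sample to the crate, and none runs from the crate to the sample either.
So the relative order of the sample and the crate is not fixed by the given facts.

cannot be determined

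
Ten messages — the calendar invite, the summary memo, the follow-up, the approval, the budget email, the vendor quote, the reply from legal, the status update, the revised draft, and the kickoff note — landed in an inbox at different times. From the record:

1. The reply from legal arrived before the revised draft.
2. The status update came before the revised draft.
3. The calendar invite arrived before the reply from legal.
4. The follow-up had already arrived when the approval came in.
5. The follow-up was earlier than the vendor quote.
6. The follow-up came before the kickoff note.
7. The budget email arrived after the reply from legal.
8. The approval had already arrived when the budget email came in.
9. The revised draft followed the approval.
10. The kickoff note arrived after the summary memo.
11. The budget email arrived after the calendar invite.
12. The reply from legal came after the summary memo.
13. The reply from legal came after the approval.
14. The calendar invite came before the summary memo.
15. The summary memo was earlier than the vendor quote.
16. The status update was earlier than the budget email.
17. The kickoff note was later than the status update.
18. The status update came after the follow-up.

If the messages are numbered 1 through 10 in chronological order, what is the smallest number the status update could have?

The follow-up must come before the status update — 1 forced predecessor.
Nothing else is forced ahead of the status update, so its earliest slot is position 1 + 1 = 2.

2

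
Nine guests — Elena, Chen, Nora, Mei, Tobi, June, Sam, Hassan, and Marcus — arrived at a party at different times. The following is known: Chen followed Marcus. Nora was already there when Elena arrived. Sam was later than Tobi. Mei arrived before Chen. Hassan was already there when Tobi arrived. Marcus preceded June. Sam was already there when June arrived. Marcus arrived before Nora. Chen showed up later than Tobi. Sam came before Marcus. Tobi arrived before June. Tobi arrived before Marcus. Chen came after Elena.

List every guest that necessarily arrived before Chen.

Elena, Hassan, Marcus, Mei, Nora, Sam, Tobi

Directly stated before Chen: Elena, Marcus, Mei, and Tobi.
Hassan reaches Chen via Hassan → Tobi → Chen.
Nora reaches Chen via Nora → Elena → Chen.
Sam reaches Chen via Sam → Marcus → Chen.
No chain forces June ahead of Chen.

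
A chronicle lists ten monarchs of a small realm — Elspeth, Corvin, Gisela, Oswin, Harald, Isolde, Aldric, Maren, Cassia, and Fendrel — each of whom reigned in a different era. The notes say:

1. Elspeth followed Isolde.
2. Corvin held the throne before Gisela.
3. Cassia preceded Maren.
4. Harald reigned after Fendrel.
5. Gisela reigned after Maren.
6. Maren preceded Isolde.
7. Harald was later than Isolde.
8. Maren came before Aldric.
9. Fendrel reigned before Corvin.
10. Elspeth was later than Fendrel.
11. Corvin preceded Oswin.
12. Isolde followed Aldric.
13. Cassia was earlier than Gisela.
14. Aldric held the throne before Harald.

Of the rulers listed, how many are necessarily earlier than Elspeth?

5

Directly stated before Elspeth: Fendrel and Isolde.
Aldric reaches Elspeth via Aldric → Isolde → Elspeth.
Cassia reaches Elspeth via Cassia → Maren → Isolde → Elspeth.
Maren reaches Elspeth via Maren → Isolde → Elspeth.
No chain forces Harald (or any of the others) ahead of Elspeth.
That's Aldric, Cassia, Fendrel, Isolde, and Maren — 5 in all.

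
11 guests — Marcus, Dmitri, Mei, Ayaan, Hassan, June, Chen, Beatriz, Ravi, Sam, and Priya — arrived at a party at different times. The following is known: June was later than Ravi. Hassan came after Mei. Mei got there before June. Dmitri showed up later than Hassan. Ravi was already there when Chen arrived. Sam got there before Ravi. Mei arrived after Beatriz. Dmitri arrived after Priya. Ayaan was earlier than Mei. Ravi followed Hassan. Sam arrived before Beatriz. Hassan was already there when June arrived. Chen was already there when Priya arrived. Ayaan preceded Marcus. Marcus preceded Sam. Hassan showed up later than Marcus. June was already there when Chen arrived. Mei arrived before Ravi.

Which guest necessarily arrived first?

Ayaan

Ayaan has a chain of constraints placing them before every other guest, so Ayaan must be first.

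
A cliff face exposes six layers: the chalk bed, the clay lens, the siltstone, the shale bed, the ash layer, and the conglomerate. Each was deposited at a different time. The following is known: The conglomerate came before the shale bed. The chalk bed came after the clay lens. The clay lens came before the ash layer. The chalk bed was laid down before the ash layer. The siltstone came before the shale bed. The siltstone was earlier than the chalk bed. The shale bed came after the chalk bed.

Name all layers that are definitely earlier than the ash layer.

the chalk bed, the clay lens, the siltstone

Directly stated before the ash layer: the chalk bed and the clay lens.
The siltstone reaches the ash layer via the siltstone → the chalk bed → the ash layer.
No chain forces the shale bed (or any of the others) ahead of the ash layer.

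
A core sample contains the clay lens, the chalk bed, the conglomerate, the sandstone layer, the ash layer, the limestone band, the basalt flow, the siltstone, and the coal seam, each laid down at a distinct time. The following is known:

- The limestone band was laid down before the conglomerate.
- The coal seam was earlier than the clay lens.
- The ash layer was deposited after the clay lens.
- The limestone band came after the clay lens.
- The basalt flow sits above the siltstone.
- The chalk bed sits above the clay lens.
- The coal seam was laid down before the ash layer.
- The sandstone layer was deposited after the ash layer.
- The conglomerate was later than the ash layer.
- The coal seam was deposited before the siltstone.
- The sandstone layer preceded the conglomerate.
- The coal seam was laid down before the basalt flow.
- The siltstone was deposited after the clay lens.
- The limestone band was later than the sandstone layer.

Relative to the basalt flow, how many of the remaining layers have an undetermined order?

Forced before the basalt flow: the clay lens, the coal seam, and the siltstone.
That leaves the ash layer, the chalk bed, the conglomerate, the limestone band, and the sandstone layer with no forced order relative to the basalt flow — 5.

5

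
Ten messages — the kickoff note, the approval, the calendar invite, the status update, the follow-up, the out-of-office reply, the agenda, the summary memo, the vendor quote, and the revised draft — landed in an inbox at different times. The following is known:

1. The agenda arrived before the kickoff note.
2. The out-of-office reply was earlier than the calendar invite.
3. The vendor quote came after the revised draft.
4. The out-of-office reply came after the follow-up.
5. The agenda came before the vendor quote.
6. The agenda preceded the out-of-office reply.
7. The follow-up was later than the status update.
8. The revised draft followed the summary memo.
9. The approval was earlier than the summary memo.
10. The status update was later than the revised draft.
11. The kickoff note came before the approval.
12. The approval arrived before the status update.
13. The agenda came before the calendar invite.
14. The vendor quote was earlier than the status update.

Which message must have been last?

the calendar invite

Every other message has a chain of constraints placing it before the calendar invite, so the calendar invite is last.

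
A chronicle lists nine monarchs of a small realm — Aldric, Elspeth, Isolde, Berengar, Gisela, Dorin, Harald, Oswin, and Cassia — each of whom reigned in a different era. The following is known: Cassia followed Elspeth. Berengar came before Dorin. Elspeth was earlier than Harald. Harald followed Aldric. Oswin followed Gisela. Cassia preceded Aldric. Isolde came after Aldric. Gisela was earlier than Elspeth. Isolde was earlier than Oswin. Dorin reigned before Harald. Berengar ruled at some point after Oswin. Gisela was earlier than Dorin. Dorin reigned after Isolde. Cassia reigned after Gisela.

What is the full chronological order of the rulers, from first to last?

The constraints fix every adjacent pair, so only one ordering works:
Gisela → Elspeth → Cassia → Aldric → Isolde → Oswin → Berengar → Dorin → Harald.

Gisela, Elspeth, Cassia, Aldric, Isolde, Oswin, Berengar, Dorin, Harald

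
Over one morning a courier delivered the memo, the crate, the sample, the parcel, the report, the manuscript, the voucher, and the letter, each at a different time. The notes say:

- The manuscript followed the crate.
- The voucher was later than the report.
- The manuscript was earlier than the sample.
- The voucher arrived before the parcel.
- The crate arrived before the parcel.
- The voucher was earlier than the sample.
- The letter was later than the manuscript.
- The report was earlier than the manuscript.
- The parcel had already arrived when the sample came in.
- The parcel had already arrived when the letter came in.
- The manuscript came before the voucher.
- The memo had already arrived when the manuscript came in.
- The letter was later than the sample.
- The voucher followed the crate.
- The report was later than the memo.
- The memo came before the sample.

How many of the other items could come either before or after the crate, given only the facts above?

2

Forced after the crate: the letter, the manuscript, the parcel, the sample, and the voucher.
That leaves the memo and the report with no forced order relative to the crate — 2.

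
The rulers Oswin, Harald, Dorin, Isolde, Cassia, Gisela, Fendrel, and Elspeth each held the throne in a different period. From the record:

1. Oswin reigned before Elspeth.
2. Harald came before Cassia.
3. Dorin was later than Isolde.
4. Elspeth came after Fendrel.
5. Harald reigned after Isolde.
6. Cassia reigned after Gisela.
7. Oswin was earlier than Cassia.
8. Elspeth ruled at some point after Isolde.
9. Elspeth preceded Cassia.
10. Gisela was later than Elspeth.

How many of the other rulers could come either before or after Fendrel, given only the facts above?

Forced after Fendrel: Cassia, Elspeth, and Gisela.
That leaves Dorin, Harald, Isolde, and Oswin with no forced order relative to Fendrel — 4.

4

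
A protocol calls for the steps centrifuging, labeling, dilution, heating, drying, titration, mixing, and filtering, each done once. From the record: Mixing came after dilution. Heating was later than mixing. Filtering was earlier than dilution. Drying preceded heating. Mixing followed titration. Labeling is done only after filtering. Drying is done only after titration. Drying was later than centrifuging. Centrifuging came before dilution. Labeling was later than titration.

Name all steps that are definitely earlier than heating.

centrifuging, dilution, drying, filtering, mixing, titration

Directly stated before heating: drying and mixing.
Centrifuging reaches heating via centrifuging → drying → heating.
Dilution reaches heating via dilution → mixing → heating.
Filtering reaches heating via filtering → dilution → mixing → heating.
Likewise titration reaches heating by chaining the stated constraints.
No chain forces labeling ahead of heating.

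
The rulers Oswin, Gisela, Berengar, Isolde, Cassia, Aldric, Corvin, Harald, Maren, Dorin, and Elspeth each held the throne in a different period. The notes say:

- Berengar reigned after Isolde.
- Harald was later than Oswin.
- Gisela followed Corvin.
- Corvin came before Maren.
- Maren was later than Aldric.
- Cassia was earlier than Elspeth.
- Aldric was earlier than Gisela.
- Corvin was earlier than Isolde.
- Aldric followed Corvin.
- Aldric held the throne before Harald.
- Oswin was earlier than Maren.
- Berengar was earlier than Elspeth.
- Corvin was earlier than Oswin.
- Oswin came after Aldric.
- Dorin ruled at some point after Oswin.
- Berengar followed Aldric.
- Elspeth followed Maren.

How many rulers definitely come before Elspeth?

Directly stated before Elspeth: Berengar, Cassia, and Maren.
Aldric reaches Elspeth via Aldric → Berengar → Elspeth.
Corvin reaches Elspeth via Corvin → Maren → Elspeth.
Isolde reaches Elspeth via Isolde → Berengar → Elspeth.
Likewise Oswin reaches Elspeth by chaining the stated constraints.
That's Aldric, Berengar, Cassia, Corvin, Isolde, Maren, and Oswin — 7 in all.

7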